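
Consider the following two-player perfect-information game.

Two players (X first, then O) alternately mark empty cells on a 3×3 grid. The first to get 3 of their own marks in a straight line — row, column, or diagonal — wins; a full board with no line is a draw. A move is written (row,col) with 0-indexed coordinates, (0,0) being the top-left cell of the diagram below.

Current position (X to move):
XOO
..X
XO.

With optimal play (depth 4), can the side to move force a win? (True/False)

[XOO/..X/XO.] X move#1: (1,0):+1/XOO/X.X/XO.*, (1,1):+1/XOO/.XX/XO., (2,2):-1/XOO/..X/XOX
[XOO/X.X/XO.] end (terminal -1, O#2); searched XOO/..X/XO. to 4

X winning at [XOO/..X/XO.]: True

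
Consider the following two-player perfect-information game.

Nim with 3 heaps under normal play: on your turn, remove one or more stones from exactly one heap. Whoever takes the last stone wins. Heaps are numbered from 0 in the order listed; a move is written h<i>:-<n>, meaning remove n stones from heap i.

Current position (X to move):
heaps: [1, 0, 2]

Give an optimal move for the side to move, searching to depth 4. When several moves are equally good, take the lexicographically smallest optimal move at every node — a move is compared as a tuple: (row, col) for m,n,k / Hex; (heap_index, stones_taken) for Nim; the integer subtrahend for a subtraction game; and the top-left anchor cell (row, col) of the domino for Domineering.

X's best at [(1,0,2)]: h2:-1

p1 X@[(1,0,2)]: h0:-1[(0,0,2)]-1 h2:-1[(1,0,1)]+1* h2:-2[(1,0,0)]-1
p2 O@[(1,0,1)]: h0:-1[(0,0,1)]-1* h2:-1[(1,0,0)]-1
p3 X@[(0,0,1)]: h2:-1[(0,0,0)]+1*
p4 O@[(0,0,0)] terminal -1; root [(1,0,2)] d4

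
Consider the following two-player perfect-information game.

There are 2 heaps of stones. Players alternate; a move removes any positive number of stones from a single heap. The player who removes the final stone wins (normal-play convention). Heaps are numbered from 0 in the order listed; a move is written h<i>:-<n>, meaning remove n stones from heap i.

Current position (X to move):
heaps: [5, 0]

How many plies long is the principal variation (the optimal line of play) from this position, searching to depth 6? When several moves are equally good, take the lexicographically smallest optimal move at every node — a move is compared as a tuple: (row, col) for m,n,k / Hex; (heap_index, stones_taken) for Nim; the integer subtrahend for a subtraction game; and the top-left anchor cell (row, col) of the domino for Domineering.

p1 X@[(5,0)]: h0:-1[(4,0)]-1 h0:-2[(3,0)]-1 h0:-3[(2,0)]-1 h0:-4[(1,0)]-1 h0:-5[(0,0)]+1*
p2 O@[(0,0)] terminal -1; root [(5,0)] d6

PV length from [(5,0)]: 1 ply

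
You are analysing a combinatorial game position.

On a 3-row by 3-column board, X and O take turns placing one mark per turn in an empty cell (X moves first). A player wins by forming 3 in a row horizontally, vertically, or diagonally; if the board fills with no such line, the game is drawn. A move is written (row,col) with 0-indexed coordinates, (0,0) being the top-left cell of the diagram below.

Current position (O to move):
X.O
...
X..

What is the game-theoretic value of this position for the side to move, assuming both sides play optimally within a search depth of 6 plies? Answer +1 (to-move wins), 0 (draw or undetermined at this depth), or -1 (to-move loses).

value(X.O/.../X.., O) = -1

[X.O/.../X..] O move#1: (0,1):-1/XOO/.../X..*, (1,0):-1/X.O/O../X.., (1,1):-1/X.O/.O./X.., (1,2):-1/X.O/..O/X.., (2,1):-1/X.O/.../XO., (2,2):-1/X.O/.../X.O
[XOO/.../X..] X move#2: (1,0):+1/XOO/X../X..*, (1,1):+1/XOO/.X./X.., (1,2):+1/XOO/..X/X.., (2,1):+1/XOO/.../XX., (2,2):+1/XOO/.../X.X
[XOO/X../X..] end (terminal -1, O#3); searched X.O/.../X.. to 6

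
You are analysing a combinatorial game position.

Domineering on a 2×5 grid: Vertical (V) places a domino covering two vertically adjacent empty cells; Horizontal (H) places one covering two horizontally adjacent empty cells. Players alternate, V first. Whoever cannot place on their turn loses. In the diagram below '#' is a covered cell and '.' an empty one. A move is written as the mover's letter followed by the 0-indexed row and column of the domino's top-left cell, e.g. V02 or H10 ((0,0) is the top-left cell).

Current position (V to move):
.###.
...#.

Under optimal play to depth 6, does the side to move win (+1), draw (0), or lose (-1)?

value(.###./...#., V) = +1

p1 V@[.###./...#.]: V00[####./#..#.]+1* V04[.####/...##]-1
p2 H@[####./#..#.]: H11[####./####.]-1*
p3 V@[####./####.]: V04[#####/#####]+1*
p4 H@[#####/#####] terminal -1; root [.###./...#.] d6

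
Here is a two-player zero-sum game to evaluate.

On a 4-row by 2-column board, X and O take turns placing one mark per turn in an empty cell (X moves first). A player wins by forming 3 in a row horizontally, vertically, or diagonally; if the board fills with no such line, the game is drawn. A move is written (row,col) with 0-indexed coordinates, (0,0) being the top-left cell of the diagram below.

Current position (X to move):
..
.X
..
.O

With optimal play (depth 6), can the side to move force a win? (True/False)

ply 1, X at ../.X/../.O | (0,0)=+0→X./.X/../.O*; (0,1)=+0→.X/.X/../.O; (1,0)=+0→../XX/../.O; (2,0)=+0→../.X/X./.O; (2,1)=+0→../.X/.X/.O; (3,0)=+0→../.X/../XO
ply 2, O at X./.X/../.O | (0,1)=+0→XO/.X/../.O*; (1,0)=+0→X./OX/../.O; (2,0)=+0→X./.X/O./.O; (2,1)=+0→X./.X/.O/.O; (3,0)=+0→X./.X/../OO
ply 3, X at XO/.X/../.O | (1,0)=+0→XO/XX/../.O*; (2,0)=+0→XO/.X/X./.O; (2,1)=+0→XO/.X/.X/.O; (3,0)=+0→XO/.X/../XO
ply 4, O at XO/XX/../.O | (2,0)=+0→XO/XX/O./.O*; (2,1)=-1→XO/XX/.O/.O; (3,0)=-1→XO/XX/../OO
ply 5, X at XO/XX/O./.O | (2,1)=+0→XO/XX/OX/.O*; (3,0)=+0→XO/XX/O./XO
ply 6, O at XO/XX/OX/.O | (3,0)=+0→XO/XX/OX/OO*
ply 7: XO/XX/OX/OO is terminal +0 (X); from ../.X/../.O depth 6

X winning at [../.X/../.O]: False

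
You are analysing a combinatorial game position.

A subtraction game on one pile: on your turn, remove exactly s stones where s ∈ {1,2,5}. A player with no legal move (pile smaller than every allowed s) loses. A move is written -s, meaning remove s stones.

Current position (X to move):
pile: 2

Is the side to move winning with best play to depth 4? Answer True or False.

ply 1, X at 2 | -1=-1→1; -2=+1→0*
ply 2: 0 is terminal -1 (O); from 2 depth 4

X winning at [2]: True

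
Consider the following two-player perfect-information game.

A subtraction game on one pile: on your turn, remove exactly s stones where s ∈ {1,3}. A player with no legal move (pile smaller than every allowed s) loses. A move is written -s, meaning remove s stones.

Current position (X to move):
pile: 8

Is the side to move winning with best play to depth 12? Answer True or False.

X winning at [8]: False

[8] X move#1: -1:-1/7*, -3:-1/5
[7] O move#2: -1:+1/6*, -3:+1/4
[6] X move#3: -1:-1/5*, -3:-1/3
[5] O move#4: -1:+1/4*, -3:+1/2
[4] X move#5: -1:-1/3*, -3:-1/1
[3] O move#6: -1:+1/2*, -3:+1/0
[2] X move#7: -1:-1/1*
[1] O move#8: -1:+1/0*
[0] end (terminal -1, X#9); searched 8 to 12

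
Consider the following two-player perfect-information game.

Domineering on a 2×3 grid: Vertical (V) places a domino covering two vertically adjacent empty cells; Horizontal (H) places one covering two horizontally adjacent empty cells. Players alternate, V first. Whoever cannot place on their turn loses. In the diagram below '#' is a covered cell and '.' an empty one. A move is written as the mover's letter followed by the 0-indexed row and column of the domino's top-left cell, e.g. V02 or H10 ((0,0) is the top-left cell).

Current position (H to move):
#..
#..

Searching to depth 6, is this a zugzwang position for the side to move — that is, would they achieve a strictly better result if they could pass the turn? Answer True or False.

p1 H@[#../#..]: H01[###/#..]+1* H11[#../###]+1
p2 V@[###/#..] terminal -1; root [#../#..] d6
pass branch (V moves first from the same position):
  | p1 V@[#../#..]: V01[##./##.]+1* V02[#.#/#.#]+1
  | p2 H@[##./##.] terminal -1; root [#../#..] d6
H moving scores +1; H passing scores -1

zugzwang(#../#.., H) = False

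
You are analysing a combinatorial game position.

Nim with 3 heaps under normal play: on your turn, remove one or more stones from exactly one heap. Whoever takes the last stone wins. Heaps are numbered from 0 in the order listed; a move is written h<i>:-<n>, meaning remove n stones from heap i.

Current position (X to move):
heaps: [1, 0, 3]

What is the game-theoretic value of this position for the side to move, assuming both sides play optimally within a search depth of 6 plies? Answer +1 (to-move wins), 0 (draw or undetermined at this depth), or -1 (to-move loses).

[(1,0,3)] X move#1: h0:-1:-1/(0,0,3), h2:-1:-1/(1,0,2), h2:-2:+1/(1,0,1)*, h2:-3:-1/(1,0,0)
[(1,0,1)] O move#2: h0:-1:-1/(0,0,1)*, h2:-1:-1/(1,0,0)
[(0,0,1)] X move#3: h2:-1:+1/(0,0,0)*
[(0,0,0)] end (terminal -1, O#4); searched (1,0,3) to 6

value((1,0,3), X) = +1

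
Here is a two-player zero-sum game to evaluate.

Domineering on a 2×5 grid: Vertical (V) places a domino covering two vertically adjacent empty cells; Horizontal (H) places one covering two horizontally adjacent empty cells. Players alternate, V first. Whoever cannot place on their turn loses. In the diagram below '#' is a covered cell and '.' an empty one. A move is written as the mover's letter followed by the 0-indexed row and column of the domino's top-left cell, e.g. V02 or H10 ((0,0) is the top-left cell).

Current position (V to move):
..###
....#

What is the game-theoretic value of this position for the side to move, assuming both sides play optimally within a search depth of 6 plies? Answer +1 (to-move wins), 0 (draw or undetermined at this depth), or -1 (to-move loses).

value(..###/....#, V) = +1

p1 V@[..###/....#]: V00[#.###/#...#]-1 V01[.####/.#..#]+1*
p2 H@[.####/.#..#]: H12[.####/.####]-1*
p3 V@[.####/.####]: V00[#####/#####]+1*
p4 H@[#####/#####] terminal -1; root [..###/....#] d6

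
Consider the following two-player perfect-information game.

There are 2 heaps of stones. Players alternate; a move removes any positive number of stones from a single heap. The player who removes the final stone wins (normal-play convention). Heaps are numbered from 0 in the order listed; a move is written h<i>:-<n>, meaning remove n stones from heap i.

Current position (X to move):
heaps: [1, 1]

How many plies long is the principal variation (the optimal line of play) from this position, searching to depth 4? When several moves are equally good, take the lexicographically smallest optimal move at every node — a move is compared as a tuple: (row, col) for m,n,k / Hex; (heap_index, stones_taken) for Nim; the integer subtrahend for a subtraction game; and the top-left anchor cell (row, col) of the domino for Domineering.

PV length from [(1,1)]: 2 plies

p1 X@[(1,1)]: h0:-1[(0,1)]-1* h1:-1[(1,0)]-1
p2 O@[(0,1)]: h1:-1[(0,0)]+1*
p3 X@[(0,0)] terminal -1; root [(1,1)] d4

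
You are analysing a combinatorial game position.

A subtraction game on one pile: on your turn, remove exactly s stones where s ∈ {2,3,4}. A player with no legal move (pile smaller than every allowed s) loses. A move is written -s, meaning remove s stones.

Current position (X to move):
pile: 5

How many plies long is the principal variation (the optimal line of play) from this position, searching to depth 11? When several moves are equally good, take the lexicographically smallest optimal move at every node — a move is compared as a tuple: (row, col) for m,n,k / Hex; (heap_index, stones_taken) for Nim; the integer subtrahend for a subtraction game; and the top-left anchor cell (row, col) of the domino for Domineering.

PV length from [5]: 1 ply

ply 1, X at 5 | -2=-1→3; -3=-1→2; -4=+1→1*
ply 2: 1 is terminal -1 (O); from 5 depth 11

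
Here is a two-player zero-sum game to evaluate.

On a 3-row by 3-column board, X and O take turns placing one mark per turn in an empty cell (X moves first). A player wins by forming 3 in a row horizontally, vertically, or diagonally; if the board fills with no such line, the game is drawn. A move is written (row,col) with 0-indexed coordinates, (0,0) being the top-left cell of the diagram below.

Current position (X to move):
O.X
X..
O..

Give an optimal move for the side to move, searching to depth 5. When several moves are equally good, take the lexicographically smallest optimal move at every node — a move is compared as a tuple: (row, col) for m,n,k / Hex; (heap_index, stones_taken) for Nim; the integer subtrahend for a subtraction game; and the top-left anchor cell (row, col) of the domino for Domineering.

X's best at [O.X/X../O..]: (1,2)

[O.X/X../O..] X move#1: (0,1):-1/OXX/X../O.., (1,1):+0/O.X/XX./O.., (1,2):+1/O.X/X.X/O..*, (2,1):+0/O.X/X../OX., (2,2):+0/O.X/X../O.X
[O.X/X.X/O..] O move#2: (0,1):-1/OOX/X.X/O..*, (1,1):-1/O.X/XOX/O.., (2,1):-1/O.X/X.X/OO., (2,2):-1/O.X/X.X/O.O
[OOX/X.X/O..] X move#3: (1,1):+1/OOX/XXX/O..*, (2,1):+1/OOX/X.X/OX., (2,2):+1/OOX/X.X/O.X
[OOX/XXX/O..] end (terminal -1, O#4); searched O.X/X../O.. to 5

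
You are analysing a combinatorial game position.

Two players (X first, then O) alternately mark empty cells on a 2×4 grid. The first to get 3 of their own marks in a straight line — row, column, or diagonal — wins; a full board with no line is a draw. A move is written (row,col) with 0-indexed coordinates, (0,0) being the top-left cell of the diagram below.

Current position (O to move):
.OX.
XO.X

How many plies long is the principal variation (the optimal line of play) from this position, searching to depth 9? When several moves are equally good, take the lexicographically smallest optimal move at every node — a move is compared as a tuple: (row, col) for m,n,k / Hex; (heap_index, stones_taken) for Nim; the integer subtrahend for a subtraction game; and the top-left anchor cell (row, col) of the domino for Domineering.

p1 O@[.OX./XO.X]: (0,0)[OOX./XO.X]+0* (0,3)[.OXO/XO.X]+0 (1,2)[.OX./XOOX]+0
p2 X@[OOX./XO.X]: (0,3)[OOXX/XO.X]+0* (1,2)[OOX./XOXX]+0
p3 O@[OOXX/XO.X]: (1,2)[OOXX/XOOX]+0*
p4 X@[OOXX/XOOX] terminal +0; root [.OX./XO.X] d9

PV length from [.OX./XO.X]: 3 plies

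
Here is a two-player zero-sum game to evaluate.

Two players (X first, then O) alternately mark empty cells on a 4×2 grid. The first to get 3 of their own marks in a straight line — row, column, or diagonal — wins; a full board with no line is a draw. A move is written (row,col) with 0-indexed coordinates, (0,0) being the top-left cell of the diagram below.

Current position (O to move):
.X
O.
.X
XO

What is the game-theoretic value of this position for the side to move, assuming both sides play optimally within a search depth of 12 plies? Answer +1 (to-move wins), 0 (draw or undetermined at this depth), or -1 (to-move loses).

value(.X/O./.X/XO, O) = 0

ply 1, O at .X/O./.X/XO | (0,0)=-1→OX/O./.X/XO; (1,1)=+0→.X/OO/.X/XO*; (2,0)=-1→.X/O./OX/XO
ply 2, X at .X/OO/.X/XO | (0,0)=+0→XX/OO/.X/XO*; (2,0)=+0→.X/OO/XX/XO
ply 3, O at XX/OO/.X/XO | (2,0)=+0→XX/OO/OX/XO*
ply 4: XX/OO/OX/XO is terminal +0 (X); from .X/O./.X/XO depth 12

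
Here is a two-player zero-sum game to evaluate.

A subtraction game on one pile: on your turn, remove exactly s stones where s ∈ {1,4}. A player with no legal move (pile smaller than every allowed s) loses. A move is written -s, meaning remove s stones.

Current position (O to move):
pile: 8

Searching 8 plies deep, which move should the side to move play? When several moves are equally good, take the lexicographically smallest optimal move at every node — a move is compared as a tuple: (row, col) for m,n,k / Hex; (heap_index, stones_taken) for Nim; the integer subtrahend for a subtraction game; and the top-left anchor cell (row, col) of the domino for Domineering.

p1 O@[8]: -1[7]+1* -4[4]-1
p2 X@[7]: -1[6]-1* -4[3]-1
p3 O@[6]: -1[5]+1* -4[2]+1
p4 X@[5]: -1[4]-1* -4[1]-1
p5 O@[4]: -1[3]-1 -4[0]+1*
p6 X@[0] terminal -1; root [8] d8

O's best at [8]: -1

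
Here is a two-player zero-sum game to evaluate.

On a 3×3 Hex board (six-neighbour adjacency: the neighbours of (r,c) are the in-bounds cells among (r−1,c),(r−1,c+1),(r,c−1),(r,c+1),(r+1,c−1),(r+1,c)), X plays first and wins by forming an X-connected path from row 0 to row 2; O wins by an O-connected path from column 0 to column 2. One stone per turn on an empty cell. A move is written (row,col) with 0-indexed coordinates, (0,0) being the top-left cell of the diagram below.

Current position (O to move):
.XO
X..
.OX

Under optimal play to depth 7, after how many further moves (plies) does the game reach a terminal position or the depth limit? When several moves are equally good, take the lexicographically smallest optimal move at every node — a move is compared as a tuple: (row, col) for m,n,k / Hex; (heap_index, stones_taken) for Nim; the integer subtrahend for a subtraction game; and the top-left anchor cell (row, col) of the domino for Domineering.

[.XO/X../.OX] O move#1: (0,0):-1/OXO/X../.OX, (1,1):-1/.XO/XO./.OX, (1,2):-1/.XO/X.O/.OX, (2,0):+1/.XO/X../OOX*
[.XO/X../OOX] X move#2: (0,0):-1/XXO/X../OOX*, (1,1):-1/.XO/XX./OOX, (1,2):-1/.XO/X.X/OOX
[XXO/X../OOX] O move#3: (1,1):+1/XXO/XO./OOX*, (1,2):+1/XXO/X.O/OOX
[XXO/XO./OOX] end (terminal -1, X#4); searched .XO/X../.OX to 7

PV length from [.XO/X../.OX]: 3 plies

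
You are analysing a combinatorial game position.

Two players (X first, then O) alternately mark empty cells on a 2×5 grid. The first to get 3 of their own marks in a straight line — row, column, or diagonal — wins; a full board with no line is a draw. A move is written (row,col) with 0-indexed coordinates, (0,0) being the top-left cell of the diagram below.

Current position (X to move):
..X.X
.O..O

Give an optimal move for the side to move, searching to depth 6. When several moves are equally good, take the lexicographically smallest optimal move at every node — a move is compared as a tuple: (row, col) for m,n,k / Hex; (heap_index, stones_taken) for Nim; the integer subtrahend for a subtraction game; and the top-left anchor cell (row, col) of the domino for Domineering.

p1 X@[..X.X/.O..O]: (0,0)[X.X.X/.O..O]+1* (0,1)[.XX.X/.O..O]+1 (0,3)[..XXX/.O..O]+1 (1,0)[..X.X/XO..O]+0 (1,2)[..X.X/.OX.O]+0 (1,3)[..X.X/.O.XO]+0
p2 O@[X.X.X/.O..O]: (0,1)[XOX.X/.O..O]-1* (0,3)[X.XOX/.O..O]-1 (1,0)[X.X.X/OO..O]-1 (1,2)[X.X.X/.OO.O]-1 (1,3)[X.X.X/.O.OO]-1
p3 X@[XOX.X/.O..O]: (0,3)[XOXXX/.O..O]+1* (1,0)[XOX.X/XO..O]+0 (1,2)[XOX.X/.OX.O]+0 (1,3)[XOX.X/.O.XO]+0
p4 O@[XOXXX/.O..O] terminal -1; root [..X.X/.O..O] d6

X's best at [..X.X/.O..O]: (0,0)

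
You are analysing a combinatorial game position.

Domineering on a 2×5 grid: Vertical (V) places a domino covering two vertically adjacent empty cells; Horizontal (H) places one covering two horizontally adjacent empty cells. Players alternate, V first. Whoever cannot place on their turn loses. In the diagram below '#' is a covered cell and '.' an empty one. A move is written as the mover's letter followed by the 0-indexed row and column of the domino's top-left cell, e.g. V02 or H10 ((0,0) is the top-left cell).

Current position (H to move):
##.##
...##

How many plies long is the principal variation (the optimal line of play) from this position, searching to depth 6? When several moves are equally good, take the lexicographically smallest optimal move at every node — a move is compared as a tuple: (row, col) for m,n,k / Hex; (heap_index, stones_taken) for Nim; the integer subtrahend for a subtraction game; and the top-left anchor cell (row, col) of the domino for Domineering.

PV length from [##.##/...##]: 1 ply

p1 H@[##.##/...##]: H10[##.##/##.##]-1 H11[##.##/.####]+1*
p2 V@[##.##/.####] terminal -1; root [##.##/...##] d6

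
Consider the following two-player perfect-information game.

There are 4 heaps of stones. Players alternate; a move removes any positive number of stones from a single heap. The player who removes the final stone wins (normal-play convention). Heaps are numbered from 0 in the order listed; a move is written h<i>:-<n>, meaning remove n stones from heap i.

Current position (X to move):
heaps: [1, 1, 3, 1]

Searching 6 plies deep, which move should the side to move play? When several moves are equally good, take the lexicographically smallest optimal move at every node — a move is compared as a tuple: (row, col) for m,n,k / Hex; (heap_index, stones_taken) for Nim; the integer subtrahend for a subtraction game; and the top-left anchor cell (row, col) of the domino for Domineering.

p1 X@[(1,1,3,1)]: h0:-1[(0,1,3,1)]-1 h1:-1[(1,0,3,1)]-1 h2:-1[(1,1,2,1)]-1 h2:-2[(1,1,1,1)]+1* h2:-3[(1,1,0,1)]-1 h3:-1[(1,1,3,0)]-1
p2 O@[(1,1,1,1)]: h0:-1[(0,1,1,1)]-1* h1:-1[(1,0,1,1)]-1 h2:-1[(1,1,0,1)]-1 h3:-1[(1,1,1,0)]-1
p3 X@[(0,1,1,1)]: h1:-1[(0,0,1,1)]+1* h2:-1[(0,1,0,1)]+1 h3:-1[(0,1,1,0)]+1
p4 O@[(0,0,1,1)]: h2:-1[(0,0,0,1)]-1* h3:-1[(0,0,1,0)]-1
p5 X@[(0,0,0,1)]: h3:-1[(0,0,0,0)]+1*
p6 O@[(0,0,0,0)] terminal -1; root [(1,1,3,1)] d6

X's best at [(1,1,3,1)]: h2:-2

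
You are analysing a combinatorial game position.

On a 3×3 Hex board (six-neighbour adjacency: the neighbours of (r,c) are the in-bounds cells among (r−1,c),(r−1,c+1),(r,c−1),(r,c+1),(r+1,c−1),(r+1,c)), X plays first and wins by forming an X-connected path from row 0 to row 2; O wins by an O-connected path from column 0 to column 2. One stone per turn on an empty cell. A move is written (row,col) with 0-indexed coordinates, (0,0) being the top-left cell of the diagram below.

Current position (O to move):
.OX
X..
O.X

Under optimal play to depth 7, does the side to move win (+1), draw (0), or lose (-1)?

p1 O@[.OX/X../O.X]: (0,0)[OOX/X../O.X]-1 (1,1)[.OX/XO./O.X]-1 (1,2)[.OX/X.O/O.X]+1* (2,1)[.OX/X../OOX]-1
p2 X@[.OX/X.O/O.X]: (0,0)[XOX/X.O/O.X]-1* (1,1)[.OX/XXO/O.X]-1 (2,1)[.OX/X.O/OXX]-1
p3 O@[XOX/X.O/O.X]: (1,1)[XOX/XOO/O.X]+1* (2,1)[XOX/X.O/OOX]+1
p4 X@[XOX/XOO/O.X] terminal -1; root [.OX/X../O.X] d7

value(.OX/X../O.X, O) = +1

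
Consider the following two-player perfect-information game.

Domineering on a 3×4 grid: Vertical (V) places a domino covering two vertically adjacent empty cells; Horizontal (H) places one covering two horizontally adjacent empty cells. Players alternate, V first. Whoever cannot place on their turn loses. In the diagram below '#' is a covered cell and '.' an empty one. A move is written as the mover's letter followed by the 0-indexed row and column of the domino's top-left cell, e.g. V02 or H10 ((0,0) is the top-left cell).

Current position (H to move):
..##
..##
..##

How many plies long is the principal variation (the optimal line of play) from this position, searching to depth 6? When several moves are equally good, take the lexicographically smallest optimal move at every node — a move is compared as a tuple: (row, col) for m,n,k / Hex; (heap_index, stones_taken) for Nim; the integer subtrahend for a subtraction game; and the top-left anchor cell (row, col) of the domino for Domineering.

PV length from [..##/..##/..##]: 1 ply

p1 H@[..##/..##/..##]: H00[####/..##/..##]-1 H10[..##/####/..##]+1* H20[..##/..##/####]-1
p2 V@[..##/####/..##] terminal -1; root [..##/..##/..##] d6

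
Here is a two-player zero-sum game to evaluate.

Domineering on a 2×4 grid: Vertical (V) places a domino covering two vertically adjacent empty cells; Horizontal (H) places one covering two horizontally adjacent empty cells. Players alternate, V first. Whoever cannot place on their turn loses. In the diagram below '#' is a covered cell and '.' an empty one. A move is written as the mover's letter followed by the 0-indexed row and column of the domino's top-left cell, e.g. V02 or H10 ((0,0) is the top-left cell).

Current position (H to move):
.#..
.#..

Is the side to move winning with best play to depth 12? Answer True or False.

[.#../.#..] H move#1: H02:+1/.###/.#..*, H12:+1/.#../.###
[.###/.#..] V move#2: V00:-1/####/##..*
[####/##..] H move#3: H12:+1/####/####*
[####/####] end (terminal -1, V#4); searched .#../.#.. to 12

H winning at [.#../.#..]: True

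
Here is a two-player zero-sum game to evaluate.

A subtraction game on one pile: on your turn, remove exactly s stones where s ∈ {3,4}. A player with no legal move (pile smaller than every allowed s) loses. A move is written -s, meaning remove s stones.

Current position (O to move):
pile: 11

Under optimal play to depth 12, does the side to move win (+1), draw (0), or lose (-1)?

value(11, O) = +1

ply 1, O at 11 | -3=+1→8*; -4=+1→7
ply 2, X at 8 | -3=-1→5*; -4=-1→4
ply 3, O at 5 | -3=+1→2*; -4=+1→1
ply 4: 2 is terminal -1 (X); from 11 depth 12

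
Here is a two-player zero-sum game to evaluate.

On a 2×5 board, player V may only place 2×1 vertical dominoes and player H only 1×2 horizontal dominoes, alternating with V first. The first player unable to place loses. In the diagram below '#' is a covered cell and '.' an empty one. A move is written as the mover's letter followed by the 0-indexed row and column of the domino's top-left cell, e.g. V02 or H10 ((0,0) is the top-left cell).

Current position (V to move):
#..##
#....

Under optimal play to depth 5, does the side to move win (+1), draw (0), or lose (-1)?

value(#..##/#...., V) = +1

ply 1, V at #..##/#.... | V01=-1→##.##/##...; V02=+1→#.###/#.#..*
ply 2, H at #.###/#.#.. | H13=-1→#.###/#.###*
ply 3, V at #.###/#.### | V01=+1→#####/#####*
ply 4: #####/##### is terminal -1 (H); from #..##/#.... depth 5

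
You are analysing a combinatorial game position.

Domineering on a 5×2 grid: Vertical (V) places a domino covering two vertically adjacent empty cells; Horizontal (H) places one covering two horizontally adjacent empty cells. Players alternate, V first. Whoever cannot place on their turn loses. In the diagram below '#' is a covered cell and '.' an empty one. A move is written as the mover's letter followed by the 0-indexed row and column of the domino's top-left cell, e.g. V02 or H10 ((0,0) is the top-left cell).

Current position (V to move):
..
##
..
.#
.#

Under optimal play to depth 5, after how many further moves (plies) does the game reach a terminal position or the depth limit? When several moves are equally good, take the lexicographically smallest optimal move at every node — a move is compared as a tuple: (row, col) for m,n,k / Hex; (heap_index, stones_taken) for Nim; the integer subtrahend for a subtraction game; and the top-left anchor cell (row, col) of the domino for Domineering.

[../##/../.#/.#] V move#1: V20:-1/../##/#./##/.#*, V30:-1/../##/../##/##
[../##/#./##/.#] H move#2: H00:+1/##/##/#./##/.#*
[##/##/#./##/.#] end (terminal -1, V#3); searched ../##/../.#/.# to 5

PV length from [../##/../.#/.#]: 2 plies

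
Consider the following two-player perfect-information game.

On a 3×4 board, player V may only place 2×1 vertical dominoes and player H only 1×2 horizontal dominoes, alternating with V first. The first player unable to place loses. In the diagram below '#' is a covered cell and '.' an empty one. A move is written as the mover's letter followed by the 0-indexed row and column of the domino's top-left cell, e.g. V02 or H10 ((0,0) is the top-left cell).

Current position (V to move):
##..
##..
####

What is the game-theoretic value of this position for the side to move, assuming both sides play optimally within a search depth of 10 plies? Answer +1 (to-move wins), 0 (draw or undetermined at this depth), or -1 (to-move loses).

value(##../##../####, V) = +1

ply 1, V at ##../##../#### | V02=+1→###./###./####*; V03=+1→##.#/##.#/####
ply 2: ###./###./#### is terminal -1 (H); from ##../##../#### depth 10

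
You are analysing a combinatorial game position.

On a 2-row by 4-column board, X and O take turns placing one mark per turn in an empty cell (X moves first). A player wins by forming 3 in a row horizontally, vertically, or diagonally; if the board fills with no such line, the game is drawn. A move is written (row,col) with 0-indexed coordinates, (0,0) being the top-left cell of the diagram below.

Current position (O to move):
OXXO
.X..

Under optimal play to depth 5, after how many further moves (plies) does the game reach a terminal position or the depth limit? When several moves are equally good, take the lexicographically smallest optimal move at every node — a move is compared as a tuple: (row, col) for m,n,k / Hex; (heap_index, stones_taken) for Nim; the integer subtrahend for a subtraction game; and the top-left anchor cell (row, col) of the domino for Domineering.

ply 1, O at OXXO/.X.. | (1,0)=+0→OXXO/OX..*; (1,2)=+0→OXXO/.XO.; (1,3)=+0→OXXO/.X.O
ply 2, X at OXXO/OX.. | (1,2)=+0→OXXO/OXX.*; (1,3)=+0→OXXO/OX.X
ply 3, O at OXXO/OXX. | (1,3)=+0→OXXO/OXXO*
ply 4: OXXO/OXXO is terminal +0 (X); from OXXO/.X.. depth 5

PV length from [OXXO/.X..]: 3 plies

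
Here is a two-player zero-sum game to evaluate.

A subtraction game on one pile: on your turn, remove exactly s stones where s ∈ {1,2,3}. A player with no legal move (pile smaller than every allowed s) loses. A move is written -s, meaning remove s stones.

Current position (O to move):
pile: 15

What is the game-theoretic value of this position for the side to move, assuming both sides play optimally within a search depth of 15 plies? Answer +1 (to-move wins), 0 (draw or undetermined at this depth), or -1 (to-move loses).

value(15, O) = +1

ply 1, O at 15 | -1=-1→14; -2=-1→13; -3=+1→12*
ply 2, X at 12 | -1=-1→11*; -2=-1→10; -3=-1→9
ply 3, O at 11 | -1=-1→10; -2=-1→9; -3=+1→8*
ply 4, X at 8 | -1=-1→7*; -2=-1→6; -3=-1→5
ply 5, O at 7 | -1=-1→6; -2=-1→5; -3=+1→4*
ply 6, X at 4 | -1=-1→3*; -2=-1→2; -3=-1→1
ply 7, O at 3 | -1=-1→2; -2=-1→1; -3=+1→0*
ply 8: 0 is terminal -1 (X); from 15 depth 15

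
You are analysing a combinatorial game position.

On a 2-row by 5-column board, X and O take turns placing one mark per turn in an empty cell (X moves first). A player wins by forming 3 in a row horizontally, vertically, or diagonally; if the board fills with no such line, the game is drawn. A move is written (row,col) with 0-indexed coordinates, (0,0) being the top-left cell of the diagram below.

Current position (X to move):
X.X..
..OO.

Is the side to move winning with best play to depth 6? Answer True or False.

p1 X@[X.X../..OO.]: (0,1)[XXX../..OO.]+1* (0,3)[X.XX./..OO.]-1 (0,4)[X.X.X/..OO.]-1 (1,0)[X.X../X.OO.]-1 (1,1)[X.X../.XOO.]-1 (1,4)[X.X../..OOX]-1
p2 O@[XXX../..OO.] terminal -1; root [X.X../..OO.] d6

X winning at [X.X../..OO.]: True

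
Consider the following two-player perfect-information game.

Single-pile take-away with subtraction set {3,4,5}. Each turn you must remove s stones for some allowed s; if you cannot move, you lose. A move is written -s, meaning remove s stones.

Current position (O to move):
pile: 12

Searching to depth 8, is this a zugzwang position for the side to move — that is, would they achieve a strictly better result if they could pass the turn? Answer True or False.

ply 1, O at 12 | -3=+1→9*; -4=+1→8; -5=-1→7
ply 2, X at 9 | -3=-1→6*; -4=-1→5; -5=-1→4
ply 3, O at 6 | -3=-1→3; -4=+1→2*; -5=+1→1
ply 4: 2 is terminal -1 (X); from 12 depth 8
suppose O passes — search the same position with X to move:
pass> ply 1, X at 12 | -3=+1→9*; -4=+1→8; -5=-1→7
pass> ply 2, O at 9 | -3=-1→6*; -4=-1→5; -5=-1→4
pass> ply 3, X at 6 | -3=-1→3; -4=+1→2*; -5=+1→1
pass> ply 4: 2 is terminal -1 (O); from 12 depth 8
for O: play +1, pass -1

zugzwang(12, O) = False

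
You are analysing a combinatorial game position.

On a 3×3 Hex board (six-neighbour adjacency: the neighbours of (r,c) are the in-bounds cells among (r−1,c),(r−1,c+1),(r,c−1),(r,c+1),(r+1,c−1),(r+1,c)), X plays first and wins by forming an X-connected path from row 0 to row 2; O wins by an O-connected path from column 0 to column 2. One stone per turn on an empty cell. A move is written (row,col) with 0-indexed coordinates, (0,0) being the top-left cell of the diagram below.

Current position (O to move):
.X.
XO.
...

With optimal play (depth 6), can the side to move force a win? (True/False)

[.X./XO./...] O move#1: (0,0):-1/OX./XO./..., (0,2):-1/.XO/XO./..., (1,2):-1/.X./XOO/..., (2,0):+1/.X./XO./O..*, (2,1):-1/.X./XO./.O., (2,2):-1/.X./XO./..O
[.X./XO./O..] X move#2: (0,0):-1/XX./XO./O..*, (0,2):-1/.XX/XO./O.., (1,2):-1/.X./XOX/O.., (2,1):-1/.X./XO./OX., (2,2):-1/.X./XO./O.X
[XX./XO./O..] O move#3: (0,2):+1/XXO/XO./O..*, (1,2):+1/XX./XOO/O.., (2,1):+1/XX./XO./OO., (2,2):+1/XX./XO./O.O
[XXO/XO./O..] end (terminal -1, X#4); searched .X./XO./... to 6

O winning at [.X./XO./...]: True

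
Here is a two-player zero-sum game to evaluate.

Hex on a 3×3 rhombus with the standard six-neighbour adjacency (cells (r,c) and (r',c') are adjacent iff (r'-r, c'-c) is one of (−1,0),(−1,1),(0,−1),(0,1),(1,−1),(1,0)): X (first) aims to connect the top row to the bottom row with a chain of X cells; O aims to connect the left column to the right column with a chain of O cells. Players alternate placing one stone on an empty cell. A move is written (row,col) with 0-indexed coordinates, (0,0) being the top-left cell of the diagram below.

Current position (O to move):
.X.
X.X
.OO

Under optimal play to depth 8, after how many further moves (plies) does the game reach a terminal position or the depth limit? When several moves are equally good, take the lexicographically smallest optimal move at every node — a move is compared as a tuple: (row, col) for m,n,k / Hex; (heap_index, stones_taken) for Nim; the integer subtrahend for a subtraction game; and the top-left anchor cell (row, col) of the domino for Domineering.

PV length from [.X./X.X/.OO]: 1 ply

p1 O@[.X./X.X/.OO]: (0,0)[OX./X.X/.OO]-1 (0,2)[.XO/X.X/.OO]-1 (1,1)[.X./XOX/.OO]-1 (2,0)[.X./X.X/OOO]+1*
p2 X@[.X./X.X/OOO] terminal -1; root [.X./X.X/.OO] d8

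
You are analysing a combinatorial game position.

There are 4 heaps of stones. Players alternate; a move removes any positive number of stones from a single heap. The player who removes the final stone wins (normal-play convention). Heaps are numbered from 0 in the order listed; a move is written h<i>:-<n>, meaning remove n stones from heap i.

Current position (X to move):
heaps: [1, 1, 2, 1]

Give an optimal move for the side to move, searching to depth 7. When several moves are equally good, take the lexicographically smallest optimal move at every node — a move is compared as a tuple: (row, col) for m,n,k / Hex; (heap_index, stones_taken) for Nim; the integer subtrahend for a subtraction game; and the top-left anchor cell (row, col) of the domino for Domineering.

p1 X@[(1,1,2,1)]: h0:-1[(0,1,2,1)]-1 h1:-1[(1,0,2,1)]-1 h2:-1[(1,1,1,1)]+1* h2:-2[(1,1,0,1)]-1 h3:-1[(1,1,2,0)]-1
p2 O@[(1,1,1,1)]: h0:-1[(0,1,1,1)]-1* h1:-1[(1,0,1,1)]-1 h2:-1[(1,1,0,1)]-1 h3:-1[(1,1,1,0)]-1
p3 X@[(0,1,1,1)]: h1:-1[(0,0,1,1)]+1* h2:-1[(0,1,0,1)]+1 h3:-1[(0,1,1,0)]+1
p4 O@[(0,0,1,1)]: h2:-1[(0,0,0,1)]-1* h3:-1[(0,0,1,0)]-1
p5 X@[(0,0,0,1)]: h3:-1[(0,0,0,0)]+1*
p6 O@[(0,0,0,0)] terminal -1; root [(1,1,2,1)] d7

X's best at [(1,1,2,1)]: h2:-1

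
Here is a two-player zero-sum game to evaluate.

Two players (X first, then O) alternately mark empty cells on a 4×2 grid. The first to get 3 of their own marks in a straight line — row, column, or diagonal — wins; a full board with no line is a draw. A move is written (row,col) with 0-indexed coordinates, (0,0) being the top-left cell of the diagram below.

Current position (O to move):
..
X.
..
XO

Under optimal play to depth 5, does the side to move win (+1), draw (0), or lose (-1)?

ply 1, O at ../X./../XO | (0,0)=-1→O./X./../XO; (0,1)=-1→.O/X./../XO; (1,1)=-1→../XO/../XO; (2,0)=+0→../X./O./XO*; (2,1)=-1→../X./.O/XO
ply 2, X at ../X./O./XO | (0,0)=+0→X./X./O./XO*; (0,1)=+0→.X/X./O./XO; (1,1)=+0→../XX/O./XO; (2,1)=+0→../X./OX/XO
ply 3, O at X./X./O./XO | (0,1)=+0→XO/X./O./XO*; (1,1)=+0→X./XO/O./XO; (2,1)=+0→X./X./OO/XO
ply 4, X at XO/X./O./XO | (1,1)=+0→XO/XX/O./XO*; (2,1)=+0→XO/X./OX/XO
ply 5, O at XO/XX/O./XO | (2,1)=+0→XO/XX/OO/XO*
ply 6: XO/XX/OO/XO is terminal +0 (X); from ../X./../XO depth 5

value(../X./../XO, O) = 0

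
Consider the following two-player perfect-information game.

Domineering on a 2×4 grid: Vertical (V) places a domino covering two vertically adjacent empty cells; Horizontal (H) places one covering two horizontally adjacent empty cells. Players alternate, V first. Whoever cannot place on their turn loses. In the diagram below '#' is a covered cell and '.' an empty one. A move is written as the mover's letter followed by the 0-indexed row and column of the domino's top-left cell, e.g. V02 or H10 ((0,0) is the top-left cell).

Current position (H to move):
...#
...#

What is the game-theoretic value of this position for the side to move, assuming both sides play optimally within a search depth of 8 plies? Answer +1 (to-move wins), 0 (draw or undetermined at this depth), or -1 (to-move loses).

value(...#/...#, H) = +1

p1 H@[...#/...#]: H00[##.#/...#]+1* H01[.###/...#]+1 H10[...#/##.#]+1 H11[...#/.###]+1
p2 V@[##.#/...#]: V02[####/..##]-1*
p3 H@[####/..##]: H10[####/####]+1*
p4 V@[####/####] terminal -1; root [...#/...#] d8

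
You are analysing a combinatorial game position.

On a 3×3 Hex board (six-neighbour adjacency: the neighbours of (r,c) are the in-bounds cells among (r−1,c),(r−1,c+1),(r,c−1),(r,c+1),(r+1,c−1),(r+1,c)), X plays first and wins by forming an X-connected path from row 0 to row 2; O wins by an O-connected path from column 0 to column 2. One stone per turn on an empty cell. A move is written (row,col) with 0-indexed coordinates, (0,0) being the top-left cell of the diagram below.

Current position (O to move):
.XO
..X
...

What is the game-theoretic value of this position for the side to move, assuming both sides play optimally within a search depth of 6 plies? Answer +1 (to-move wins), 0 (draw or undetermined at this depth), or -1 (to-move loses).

value(.XO/..X/..., O) = +1

[.XO/..X/...] O move#1: (0,0):-1/OXO/..X/..., (1,0):-1/.XO/O.X/..., (1,1):+1/.XO/.OX/...*, (2,0):-1/.XO/..X/O.., (2,1):-1/.XO/..X/.O., (2,2):-1/.XO/..X/..O
[.XO/.OX/...] X move#2: (0,0):-1/XXO/.OX/...*, (1,0):-1/.XO/XOX/..., (2,0):-1/.XO/.OX/X.., (2,1):-1/.XO/.OX/.X., (2,2):-1/.XO/.OX/..X
[XXO/.OX/...] O move#3: (1,0):+1/XXO/OOX/...*, (2,0):+1/XXO/.OX/O.., (2,1):+1/XXO/.OX/.O., (2,2):+1/XXO/.OX/..O
[XXO/OOX/...] end (terminal -1, X#4); searched .XO/..X/... to 6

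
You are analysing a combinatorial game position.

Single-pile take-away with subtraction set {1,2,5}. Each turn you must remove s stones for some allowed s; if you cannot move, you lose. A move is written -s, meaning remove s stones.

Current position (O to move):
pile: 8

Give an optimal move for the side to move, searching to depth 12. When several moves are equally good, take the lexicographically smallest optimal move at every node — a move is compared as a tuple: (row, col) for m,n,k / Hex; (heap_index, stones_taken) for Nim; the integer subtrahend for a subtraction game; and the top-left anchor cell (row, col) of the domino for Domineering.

[8] O move#1: -1:-1/7, -2:+1/6*, -5:+1/3
[6] X move#2: -1:-1/5*, -2:-1/4, -5:-1/1
[5] O move#3: -1:-1/4, -2:+1/3*, -5:+1/0
[3] X move#4: -1:-1/2*, -2:-1/1
[2] O move#5: -1:-1/1, -2:+1/0*
[0] end (terminal -1, X#6); searched 8 to 12

O's best at [8]: -2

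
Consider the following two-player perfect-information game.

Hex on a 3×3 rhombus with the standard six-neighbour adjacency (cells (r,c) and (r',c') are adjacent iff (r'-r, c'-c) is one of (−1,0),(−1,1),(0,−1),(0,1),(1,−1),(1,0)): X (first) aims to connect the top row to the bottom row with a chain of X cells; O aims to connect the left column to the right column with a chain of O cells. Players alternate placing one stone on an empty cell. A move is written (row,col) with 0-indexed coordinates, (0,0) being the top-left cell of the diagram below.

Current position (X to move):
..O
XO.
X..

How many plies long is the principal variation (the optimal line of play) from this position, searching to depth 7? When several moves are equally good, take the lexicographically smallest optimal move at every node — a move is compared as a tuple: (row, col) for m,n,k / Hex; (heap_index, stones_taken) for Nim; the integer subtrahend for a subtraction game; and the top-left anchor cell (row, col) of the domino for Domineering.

PV length from [..O/XO./X..]: 1 ply

[..O/XO./X..] X move#1: (0,0):+1/X.O/XO./X..*, (0,1):+1/.XO/XO./X.., (1,2):+1/..O/XOX/X.., (2,1):+1/..O/XO./XX., (2,2):+1/..O/XO./X.X
[X.O/XO./X..] end (terminal -1, O#2); searched ..O/XO./X.. to 7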